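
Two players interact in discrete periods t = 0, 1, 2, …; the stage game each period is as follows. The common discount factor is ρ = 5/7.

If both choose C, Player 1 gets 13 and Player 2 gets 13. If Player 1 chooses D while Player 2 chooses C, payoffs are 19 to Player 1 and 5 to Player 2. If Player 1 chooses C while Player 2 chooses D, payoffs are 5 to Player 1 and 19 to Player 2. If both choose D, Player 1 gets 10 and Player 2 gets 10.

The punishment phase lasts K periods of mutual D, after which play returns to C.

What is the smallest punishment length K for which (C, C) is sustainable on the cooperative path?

5

No profitable deviation requires (13−10)(ρ+…+ρ^K) ≥ 19−13, i.e. ρ+…+ρ^K ≥ 2 ≈ 2.0000.
With ρ = 5/7, the partial sums are K=1: 0.7143, K=2: 1.2245, K=3: 1.5889, K=4: 1.8492, K=5: 2.0352.
K = 5 is the first length at which the sum reaches 2.0000.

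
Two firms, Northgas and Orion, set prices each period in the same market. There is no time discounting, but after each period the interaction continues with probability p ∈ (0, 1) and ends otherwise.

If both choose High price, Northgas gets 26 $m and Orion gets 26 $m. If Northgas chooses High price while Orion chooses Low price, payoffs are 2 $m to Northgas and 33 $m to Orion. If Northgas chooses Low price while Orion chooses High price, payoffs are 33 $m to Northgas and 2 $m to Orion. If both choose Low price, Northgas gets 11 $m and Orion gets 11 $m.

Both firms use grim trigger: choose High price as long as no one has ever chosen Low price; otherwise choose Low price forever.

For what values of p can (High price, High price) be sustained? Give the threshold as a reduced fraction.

With no time discounting, the continuation probability p plays the role of the discount factor.
Grim-trigger IC: 26/(1−p) ≥ 33 + 11p/(1−p) ⇒ p ≥ (33−26)/(33−11) = 7/22.

7/22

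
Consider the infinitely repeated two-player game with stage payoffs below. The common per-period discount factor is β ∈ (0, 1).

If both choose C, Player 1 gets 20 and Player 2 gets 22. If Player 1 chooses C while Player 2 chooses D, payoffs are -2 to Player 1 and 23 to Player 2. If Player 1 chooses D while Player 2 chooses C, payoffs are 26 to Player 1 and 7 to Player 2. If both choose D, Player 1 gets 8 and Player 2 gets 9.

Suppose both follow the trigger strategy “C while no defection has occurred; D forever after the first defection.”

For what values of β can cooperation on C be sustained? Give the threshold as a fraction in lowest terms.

1/3

Player 1's threshold: (26−20)/(26−8) = 1/3.
Player 2's threshold: (23−22)/(23−9) = 1/14.
1/3 > 1/14, so Player 1 binds and β* = 1/3.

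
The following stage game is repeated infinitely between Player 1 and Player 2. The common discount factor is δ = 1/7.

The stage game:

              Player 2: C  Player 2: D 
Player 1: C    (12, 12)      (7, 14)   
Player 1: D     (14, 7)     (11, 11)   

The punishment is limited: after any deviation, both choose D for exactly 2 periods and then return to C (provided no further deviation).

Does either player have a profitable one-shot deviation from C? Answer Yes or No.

A one-shot deviation gives 14 now, then 11 for 2 periods, then back to 12.
Gain from deviating: (14−12) today; loss: (12−11) in each of the next 2 periods.
No-deviation condition: (12−11)(δ+…+δ^2) ≥ 14−12, i.e. δ+…+δ^2 ≥ 2.
At δ = 1/7: δ+…+δ^2 = 0.1633 < 2.0000.
So cooperation is not sustainable.

Yes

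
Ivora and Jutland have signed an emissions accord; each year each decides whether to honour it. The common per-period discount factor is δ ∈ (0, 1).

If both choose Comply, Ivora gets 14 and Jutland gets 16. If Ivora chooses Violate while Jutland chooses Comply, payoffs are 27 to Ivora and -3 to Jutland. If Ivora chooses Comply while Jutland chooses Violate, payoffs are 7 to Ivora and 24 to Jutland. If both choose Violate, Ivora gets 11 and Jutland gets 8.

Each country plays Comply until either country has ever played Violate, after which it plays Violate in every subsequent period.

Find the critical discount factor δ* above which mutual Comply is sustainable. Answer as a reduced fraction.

13/16

Ivora's threshold: (27−14)/(27−11) = 13/16.
Jutland's threshold: (24−16)/(24−8) = 1/2.
13/16 > 1/2, so Ivora binds and δ* = 13/16.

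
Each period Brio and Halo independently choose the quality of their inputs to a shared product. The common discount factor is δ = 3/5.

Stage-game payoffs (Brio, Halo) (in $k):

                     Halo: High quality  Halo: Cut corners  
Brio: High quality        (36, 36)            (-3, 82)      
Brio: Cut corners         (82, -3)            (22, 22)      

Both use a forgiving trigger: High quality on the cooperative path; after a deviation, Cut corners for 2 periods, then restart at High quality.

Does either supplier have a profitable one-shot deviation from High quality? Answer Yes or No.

Yes

Comparing payoff streams over the 3 periods until play realigns: cooperate → 36(1+δ+…+δ^2); deviate → 82 + 22(δ+…+δ^2).
Cooperation is sustained iff (36−22)(δ+…+δ^2) ≥ 82−36.
δ+…+δ^2 = 3/5·(1−(3/5)^2)/(1−3/5) = 0.9600, and (82−36)/(36−22) = 3.2857.
0.9600 < 3.2857, so cooperation is not sustainable.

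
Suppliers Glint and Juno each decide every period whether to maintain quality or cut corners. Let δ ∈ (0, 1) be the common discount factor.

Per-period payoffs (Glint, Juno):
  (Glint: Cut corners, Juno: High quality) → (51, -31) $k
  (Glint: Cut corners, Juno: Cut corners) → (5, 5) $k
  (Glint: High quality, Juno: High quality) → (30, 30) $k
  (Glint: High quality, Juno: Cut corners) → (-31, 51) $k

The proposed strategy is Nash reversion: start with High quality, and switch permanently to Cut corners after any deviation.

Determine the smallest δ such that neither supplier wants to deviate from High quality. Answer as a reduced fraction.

21/46

Under grim trigger the critical discount factor is (T−C)/(T−P) with T = 51, C = 30, P = 5.
δ* = (51−30)/(51−5) = 21/46.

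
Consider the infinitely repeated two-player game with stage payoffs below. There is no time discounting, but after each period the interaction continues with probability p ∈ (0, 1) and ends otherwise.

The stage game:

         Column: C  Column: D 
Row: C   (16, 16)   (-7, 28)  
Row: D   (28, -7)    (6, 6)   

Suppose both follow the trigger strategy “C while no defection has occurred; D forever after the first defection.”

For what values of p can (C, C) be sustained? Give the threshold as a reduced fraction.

6/11

With no time discounting, the continuation probability p plays the role of the discount factor.
Grim-trigger IC: 16/(1−p) ≥ 28 + 6p/(1−p) ⇒ p ≥ (28−16)/(28−6) = 6/11.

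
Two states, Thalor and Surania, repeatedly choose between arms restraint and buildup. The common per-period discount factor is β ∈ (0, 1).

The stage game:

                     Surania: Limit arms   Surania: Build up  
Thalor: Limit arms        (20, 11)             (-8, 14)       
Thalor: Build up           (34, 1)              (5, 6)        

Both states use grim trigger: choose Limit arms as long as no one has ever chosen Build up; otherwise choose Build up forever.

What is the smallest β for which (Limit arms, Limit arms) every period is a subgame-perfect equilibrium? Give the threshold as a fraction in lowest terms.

14/29

Thalor: cooperation gives 20 each period; deviation gives 34 once then 5 forever.
  20/(1−β) ≥ 34 + 5β/(1−β) ⇒ β ≥ 14/29.
Surania: cooperation gives 11 each period; deviation gives 14 once then 6 forever.
  β ≥ 3/8.
Both must hold, so the binding constraint is Thalor's: β ≥ 14/29.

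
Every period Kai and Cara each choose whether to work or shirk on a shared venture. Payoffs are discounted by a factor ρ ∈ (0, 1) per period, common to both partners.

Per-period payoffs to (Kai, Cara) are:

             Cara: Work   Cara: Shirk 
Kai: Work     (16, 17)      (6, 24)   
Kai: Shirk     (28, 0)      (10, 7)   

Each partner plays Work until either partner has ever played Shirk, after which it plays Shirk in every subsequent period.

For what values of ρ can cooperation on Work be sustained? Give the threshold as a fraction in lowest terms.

2/3

For Kai: deviation gain 28−16 = 12, per-period punishment loss 16−10 = 6. IC gives ρ ≥ 12/18 = 2/3.
For Cara: gain 7, loss 10 per period, so ρ ≥ 7/17.
The tighter constraint is Kai's, so cooperation needs ρ ≥ 2/3.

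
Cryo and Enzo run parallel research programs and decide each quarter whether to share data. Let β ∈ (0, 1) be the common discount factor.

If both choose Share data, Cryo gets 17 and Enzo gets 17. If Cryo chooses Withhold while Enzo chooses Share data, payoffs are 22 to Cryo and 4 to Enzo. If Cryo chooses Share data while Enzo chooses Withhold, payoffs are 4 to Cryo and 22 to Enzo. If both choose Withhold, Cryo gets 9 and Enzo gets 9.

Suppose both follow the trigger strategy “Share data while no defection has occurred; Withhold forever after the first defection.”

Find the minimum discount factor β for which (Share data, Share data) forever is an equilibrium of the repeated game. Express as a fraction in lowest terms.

One-period gain from deviating is 22 − 17 = 5. The loss is 17 − 9 = 8 in every subsequent period, with present value 8·β/(1−β).
Deviation is unprofitable when 8·β/(1−β) ≥ 5, i.e. β/(1−β) ≥ 5/8.
Equivalently β ≥ 5/(5+8) = 5/13.

5/13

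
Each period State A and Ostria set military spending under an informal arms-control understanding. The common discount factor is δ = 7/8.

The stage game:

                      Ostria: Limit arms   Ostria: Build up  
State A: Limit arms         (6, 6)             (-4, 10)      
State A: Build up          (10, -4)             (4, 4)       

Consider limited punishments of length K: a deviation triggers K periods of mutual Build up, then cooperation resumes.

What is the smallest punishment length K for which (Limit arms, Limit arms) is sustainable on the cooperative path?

Need Σ_{k=1}^{K} δ^k ≥ (10−6)/(6−4) = 2.0000 at δ = 7/8.
At K = 2 the sum is 1.6406 < 2.0000; at K = 3 it is 2.3105 ≥ 2.0000.
So the minimum punishment length is K = 3.

3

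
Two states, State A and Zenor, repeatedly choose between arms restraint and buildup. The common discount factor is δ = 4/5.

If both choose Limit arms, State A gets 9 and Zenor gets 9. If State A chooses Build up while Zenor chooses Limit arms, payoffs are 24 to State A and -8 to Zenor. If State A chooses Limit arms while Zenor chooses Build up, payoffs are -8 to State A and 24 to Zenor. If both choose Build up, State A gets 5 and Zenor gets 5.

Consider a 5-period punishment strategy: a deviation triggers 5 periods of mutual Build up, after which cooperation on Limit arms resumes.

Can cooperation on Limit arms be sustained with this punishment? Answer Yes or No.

A one-shot deviation gives 24 now, then 5 for 5 periods, then back to 9.
Gain from deviating: (24−9) today; loss: (9−5) in each of the next 5 periods.
No-deviation condition: (9−5)(δ+…+δ^5) ≥ 24−9, i.e. δ+…+δ^5 ≥ 15/4.
At δ = 4/5: δ+…+δ^5 = 2.6893 < 3.7500.
So cooperation is not sustainable.

No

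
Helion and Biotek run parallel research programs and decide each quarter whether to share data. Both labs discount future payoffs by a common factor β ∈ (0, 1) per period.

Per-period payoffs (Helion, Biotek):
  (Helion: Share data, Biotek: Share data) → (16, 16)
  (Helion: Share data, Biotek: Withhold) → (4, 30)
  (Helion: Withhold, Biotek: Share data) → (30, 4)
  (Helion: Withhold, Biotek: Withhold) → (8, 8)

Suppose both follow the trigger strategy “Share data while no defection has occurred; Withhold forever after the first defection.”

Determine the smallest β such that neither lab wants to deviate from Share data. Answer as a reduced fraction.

One-period gain from deviating is 30 − 16 = 14. The loss is 16 − 8 = 8 in every subsequent period, with present value 8·β/(1−β).
Deviation is unprofitable when 8·β/(1−β) ≥ 14, i.e. β/(1−β) ≥ 7/4.
Equivalently β ≥ 14/(14+8) = 7/11.

7/11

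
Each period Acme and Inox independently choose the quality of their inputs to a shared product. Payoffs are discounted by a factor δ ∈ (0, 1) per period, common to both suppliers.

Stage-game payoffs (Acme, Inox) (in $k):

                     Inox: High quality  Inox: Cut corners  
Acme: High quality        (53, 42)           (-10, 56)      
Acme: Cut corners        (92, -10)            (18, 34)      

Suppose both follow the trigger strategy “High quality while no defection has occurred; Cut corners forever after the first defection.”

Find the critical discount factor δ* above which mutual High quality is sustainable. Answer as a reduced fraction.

7/11

Acme: cooperation gives 53 each period; deviation gives 92 once then 18 forever.
  53/(1−δ) ≥ 92 + 18δ/(1−δ) ⇒ δ ≥ 39/74.
Inox: cooperation gives 42 each period; deviation gives 56 once then 34 forever.
  δ ≥ 14/22 = 7/11.
Both must hold, so the binding constraint is Inox's: δ ≥ 7/11.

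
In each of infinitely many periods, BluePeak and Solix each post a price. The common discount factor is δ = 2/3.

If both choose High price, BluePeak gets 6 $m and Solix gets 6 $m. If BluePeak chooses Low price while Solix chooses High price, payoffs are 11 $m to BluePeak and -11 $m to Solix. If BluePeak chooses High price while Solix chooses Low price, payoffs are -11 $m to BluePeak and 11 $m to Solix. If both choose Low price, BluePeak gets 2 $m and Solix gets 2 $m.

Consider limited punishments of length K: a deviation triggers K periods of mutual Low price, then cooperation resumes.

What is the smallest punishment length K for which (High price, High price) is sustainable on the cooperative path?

3

No profitable deviation requires (6−2)(δ+…+δ^K) ≥ 11−6, i.e. δ+…+δ^K ≥ 5/4 ≈ 1.2500.
With δ = 2/3, the partial sums are K=1: 0.6667, K=2: 1.1111, K=3: 1.4074.
K = 3 is the first length at which the sum reaches 1.2500.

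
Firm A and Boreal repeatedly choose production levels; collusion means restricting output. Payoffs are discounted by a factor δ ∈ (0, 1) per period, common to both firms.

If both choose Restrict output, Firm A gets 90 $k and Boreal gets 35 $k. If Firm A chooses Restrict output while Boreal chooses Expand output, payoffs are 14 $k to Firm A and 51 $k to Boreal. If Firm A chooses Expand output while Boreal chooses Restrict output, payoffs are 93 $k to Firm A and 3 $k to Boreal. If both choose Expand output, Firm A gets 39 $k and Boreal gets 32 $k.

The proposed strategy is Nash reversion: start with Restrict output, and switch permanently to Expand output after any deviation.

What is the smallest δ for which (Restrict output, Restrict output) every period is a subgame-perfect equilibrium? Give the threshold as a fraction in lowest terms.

Firm A: cooperation gives 90 each period; deviation gives 93 once then 39 forever.
  90/(1−δ) ≥ 93 + 39δ/(1−δ) ⇒ δ ≥ 3/54 = 1/18.
Boreal: cooperation gives 35 each period; deviation gives 51 once then 32 forever.
  δ ≥ 16/19.
Both must hold, so the binding constraint is Boreal's: δ ≥ 16/19.

16/19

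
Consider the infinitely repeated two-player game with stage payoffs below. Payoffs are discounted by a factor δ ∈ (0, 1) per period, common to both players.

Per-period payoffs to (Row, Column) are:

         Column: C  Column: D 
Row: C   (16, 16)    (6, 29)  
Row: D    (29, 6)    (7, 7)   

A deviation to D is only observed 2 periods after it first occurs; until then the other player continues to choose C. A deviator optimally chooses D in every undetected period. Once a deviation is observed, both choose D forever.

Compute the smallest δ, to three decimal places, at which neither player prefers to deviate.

The best deviation is to choose D for all 2 undetected periods, earning 29 each, then 7 forever once detected.
Deviation value: 29(1−δ^2)/(1−δ) + 7δ^2/(1−δ); cooperation value: 16/(1−δ).
IC: 16 ≥ 29(1−δ^2) + 7δ^2 = 29 − 22δ^2.
So δ^2 ≥ 13/22, giving δ ≥ (13/22)^(1/2) ≈ 0.769.

0.769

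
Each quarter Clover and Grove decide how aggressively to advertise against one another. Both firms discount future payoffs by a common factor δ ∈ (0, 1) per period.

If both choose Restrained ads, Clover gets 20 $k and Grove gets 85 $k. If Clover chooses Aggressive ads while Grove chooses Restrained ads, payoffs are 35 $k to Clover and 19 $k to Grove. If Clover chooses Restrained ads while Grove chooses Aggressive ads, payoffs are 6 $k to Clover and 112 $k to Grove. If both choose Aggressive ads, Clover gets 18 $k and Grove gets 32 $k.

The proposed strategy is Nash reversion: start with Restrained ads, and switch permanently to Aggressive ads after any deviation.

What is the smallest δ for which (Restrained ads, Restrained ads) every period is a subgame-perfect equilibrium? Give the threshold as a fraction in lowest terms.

Clover's threshold: (35−20)/(35−18) = 15/17.
Grove's threshold: (112−85)/(112−32) = 27/80.
15/17 > 27/80, so Clover binds and δ* = 15/17.

15/17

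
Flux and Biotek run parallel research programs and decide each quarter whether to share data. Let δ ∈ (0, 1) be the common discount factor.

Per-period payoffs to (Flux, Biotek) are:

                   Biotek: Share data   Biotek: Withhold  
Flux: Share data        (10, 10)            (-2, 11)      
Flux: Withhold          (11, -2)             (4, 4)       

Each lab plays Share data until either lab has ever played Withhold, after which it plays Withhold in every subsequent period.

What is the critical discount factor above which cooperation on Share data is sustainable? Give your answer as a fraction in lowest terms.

Cooperation forever yields 10 each period: 10/(1−δ).
Deviating yields 11 once, then 4 forever: 11 + 4δ/(1−δ).
No profitable deviation requires 10/(1−δ) ≥ 11 + 4δ/(1−δ).
Multiplying by (1−δ): 10 ≥ 11(1−δ) + 4δ = 11 − 7δ.
So 7δ ≥ 1, i.e. δ ≥ 1/7.

1/7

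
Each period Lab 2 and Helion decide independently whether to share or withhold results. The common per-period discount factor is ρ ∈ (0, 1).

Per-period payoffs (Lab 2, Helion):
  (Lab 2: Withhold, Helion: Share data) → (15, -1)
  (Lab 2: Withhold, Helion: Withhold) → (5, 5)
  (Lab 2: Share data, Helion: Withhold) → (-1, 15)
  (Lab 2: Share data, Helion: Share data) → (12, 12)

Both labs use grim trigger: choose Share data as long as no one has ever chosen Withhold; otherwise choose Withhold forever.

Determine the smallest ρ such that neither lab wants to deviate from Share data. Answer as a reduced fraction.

3/10

One-period gain from deviating is 15 − 12 = 3. The loss is 12 − 5 = 7 in every subsequent period, with present value 7·ρ/(1−ρ).
Deviation is unprofitable when 7·ρ/(1−ρ) ≥ 3, i.e. ρ/(1−ρ) ≥ 3/7.
Equivalently ρ ≥ 3/(3+7) = 3/10.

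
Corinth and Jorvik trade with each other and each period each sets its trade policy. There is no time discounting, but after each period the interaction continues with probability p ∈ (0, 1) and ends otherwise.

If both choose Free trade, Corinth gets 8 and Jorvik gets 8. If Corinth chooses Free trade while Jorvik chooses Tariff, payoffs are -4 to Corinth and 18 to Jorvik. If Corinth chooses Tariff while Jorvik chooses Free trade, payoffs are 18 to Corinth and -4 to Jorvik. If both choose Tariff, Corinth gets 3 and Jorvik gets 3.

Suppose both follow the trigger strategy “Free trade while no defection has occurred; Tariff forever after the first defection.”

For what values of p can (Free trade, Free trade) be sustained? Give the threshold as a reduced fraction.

Expected cooperation value is 8 + p·8 + p²·8 + … = 8/(1−p); deviation gives 18 + p·3/(1−p).
8 ≥ 18(1−p) + 3p ⇒ 15p ≥ 10 ⇒ p ≥ 10/15 = 2/3.

2/3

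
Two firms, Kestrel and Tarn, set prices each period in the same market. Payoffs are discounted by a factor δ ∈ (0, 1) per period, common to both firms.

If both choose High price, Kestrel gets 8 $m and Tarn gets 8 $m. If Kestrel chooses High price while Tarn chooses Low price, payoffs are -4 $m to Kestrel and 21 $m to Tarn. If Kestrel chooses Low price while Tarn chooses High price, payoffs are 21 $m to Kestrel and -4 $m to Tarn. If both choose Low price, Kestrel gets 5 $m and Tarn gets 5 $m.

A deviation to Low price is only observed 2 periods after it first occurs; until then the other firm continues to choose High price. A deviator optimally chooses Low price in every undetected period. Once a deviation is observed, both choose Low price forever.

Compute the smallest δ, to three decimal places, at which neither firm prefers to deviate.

0.901

Deviating for the 2 undetected periods gains 21−8 = 13 per period over cooperation, then loses 8−5 = 3 per period forever once punishment starts.
Gain: 13(1 + δ + … + δ^1); loss: 3·δ^2/(1−δ).
No profitable deviation ⇔ 13(1−δ^2) ≤ 3·δ^2, i.e. δ^2 ≥ 13/(13+3) = 13/16.
Hence δ ≥ (13/16)^(1/2) ≈ 0.901.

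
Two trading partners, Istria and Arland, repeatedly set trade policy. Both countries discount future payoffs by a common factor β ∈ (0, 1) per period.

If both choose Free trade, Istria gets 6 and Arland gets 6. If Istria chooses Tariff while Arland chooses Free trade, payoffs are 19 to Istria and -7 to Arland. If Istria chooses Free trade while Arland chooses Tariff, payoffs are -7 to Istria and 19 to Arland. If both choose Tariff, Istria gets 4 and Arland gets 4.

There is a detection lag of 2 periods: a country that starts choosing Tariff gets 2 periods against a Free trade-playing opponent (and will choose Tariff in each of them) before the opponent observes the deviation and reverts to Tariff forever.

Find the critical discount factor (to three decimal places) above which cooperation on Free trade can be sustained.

A deviator earns 19 for 2 periods, then 4 forever; cooperating earns 6 forever. Multiplying the IC by (1−β):
6 ≥ 19(1−β^2) + 4β^2, so 15·β^2 ≥ 13 and β^2 ≥ 13/15.
β ≥ (13/15)^(1/2) ≈ 0.931.

0.931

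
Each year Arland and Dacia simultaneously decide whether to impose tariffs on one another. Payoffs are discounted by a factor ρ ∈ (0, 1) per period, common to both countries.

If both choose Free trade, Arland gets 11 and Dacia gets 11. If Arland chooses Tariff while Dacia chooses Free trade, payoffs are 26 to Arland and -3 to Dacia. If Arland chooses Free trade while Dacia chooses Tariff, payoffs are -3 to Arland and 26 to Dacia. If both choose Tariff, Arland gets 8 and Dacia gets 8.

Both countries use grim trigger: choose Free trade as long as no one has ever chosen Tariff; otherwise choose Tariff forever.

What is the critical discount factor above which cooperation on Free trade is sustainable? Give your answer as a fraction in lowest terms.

11/(1−ρ) ≥ 26 + 8ρ/(1−ρ)
11 ≥ 26 − 18ρ
ρ ≥ 15/18 = 5/6.

5/6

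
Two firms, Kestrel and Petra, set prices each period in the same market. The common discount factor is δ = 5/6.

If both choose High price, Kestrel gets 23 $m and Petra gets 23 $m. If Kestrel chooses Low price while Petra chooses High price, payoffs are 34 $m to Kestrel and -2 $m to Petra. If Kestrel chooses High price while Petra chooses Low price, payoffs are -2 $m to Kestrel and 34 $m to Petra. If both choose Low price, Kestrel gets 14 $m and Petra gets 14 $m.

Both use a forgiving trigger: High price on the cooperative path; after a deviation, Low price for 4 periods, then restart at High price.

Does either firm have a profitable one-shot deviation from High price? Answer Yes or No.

IC: δ+…+δ^4 ≥ (34−23)/(23−14) = 11/9.
At δ = 5/6: partial sum = 2.5887 ≥ 1.2222. Cooperation sustainable.

No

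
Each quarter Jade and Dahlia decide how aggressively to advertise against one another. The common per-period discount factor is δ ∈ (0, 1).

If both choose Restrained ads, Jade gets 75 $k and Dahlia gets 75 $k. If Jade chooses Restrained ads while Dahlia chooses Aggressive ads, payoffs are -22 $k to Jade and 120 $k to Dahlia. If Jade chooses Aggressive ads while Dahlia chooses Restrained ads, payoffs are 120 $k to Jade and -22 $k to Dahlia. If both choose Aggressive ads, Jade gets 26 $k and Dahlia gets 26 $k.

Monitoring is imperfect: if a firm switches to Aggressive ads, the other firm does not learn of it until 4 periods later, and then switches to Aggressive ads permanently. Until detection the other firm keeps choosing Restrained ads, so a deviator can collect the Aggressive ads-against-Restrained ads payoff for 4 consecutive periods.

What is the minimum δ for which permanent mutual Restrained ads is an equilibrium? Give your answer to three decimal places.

0.832

Deviating for the 4 undetected periods gains 120−75 = 45 per period over cooperation, then loses 75−26 = 49 per period forever once punishment starts.
Gain: 45(1 + δ + … + δ^3); loss: 49·δ^4/(1−δ).
No profitable deviation ⇔ 45(1−δ^4) ≤ 49·δ^4, i.e. δ^4 ≥ 45/(45+49) = 45/94.
Hence δ ≥ (45/94)^(1/4) ≈ 0.832.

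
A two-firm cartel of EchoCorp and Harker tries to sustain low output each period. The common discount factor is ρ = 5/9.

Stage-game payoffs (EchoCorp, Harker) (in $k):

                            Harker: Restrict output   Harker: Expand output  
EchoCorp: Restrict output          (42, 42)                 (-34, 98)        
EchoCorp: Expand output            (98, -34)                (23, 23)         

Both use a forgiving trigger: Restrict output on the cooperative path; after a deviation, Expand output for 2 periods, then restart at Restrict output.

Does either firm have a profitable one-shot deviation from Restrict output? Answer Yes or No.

Yes

IC: ρ+…+ρ^2 ≥ (98−42)/(42−23) = 56/19.
At ρ = 5/9: partial sum = 0.8642 < 2.9474. Cooperation not sustainable.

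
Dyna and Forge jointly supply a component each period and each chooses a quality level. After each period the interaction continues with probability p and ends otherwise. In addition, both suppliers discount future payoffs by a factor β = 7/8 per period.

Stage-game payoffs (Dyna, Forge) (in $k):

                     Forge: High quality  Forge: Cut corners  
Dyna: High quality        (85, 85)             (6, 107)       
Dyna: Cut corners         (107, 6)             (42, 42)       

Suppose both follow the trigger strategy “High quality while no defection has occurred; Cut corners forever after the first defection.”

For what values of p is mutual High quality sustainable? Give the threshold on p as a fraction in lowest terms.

176/455

With continuation probability p and discount β, the effective per-period discount factor is βp.
Grim-trigger IC: βp ≥ (107−85)/(107−42) = 22/65.
So p ≥ (22/65)/(7/8) = 176/455.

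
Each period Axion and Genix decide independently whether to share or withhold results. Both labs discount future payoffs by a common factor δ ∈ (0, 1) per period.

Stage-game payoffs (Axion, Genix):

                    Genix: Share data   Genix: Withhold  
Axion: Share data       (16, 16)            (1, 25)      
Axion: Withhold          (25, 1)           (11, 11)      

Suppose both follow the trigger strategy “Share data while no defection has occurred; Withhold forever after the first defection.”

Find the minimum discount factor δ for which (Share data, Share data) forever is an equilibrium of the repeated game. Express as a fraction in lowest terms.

9/14

16/(1−δ) ≥ 25 + 11δ/(1−δ)
16 ≥ 25 − 14δ
δ ≥ 9/14.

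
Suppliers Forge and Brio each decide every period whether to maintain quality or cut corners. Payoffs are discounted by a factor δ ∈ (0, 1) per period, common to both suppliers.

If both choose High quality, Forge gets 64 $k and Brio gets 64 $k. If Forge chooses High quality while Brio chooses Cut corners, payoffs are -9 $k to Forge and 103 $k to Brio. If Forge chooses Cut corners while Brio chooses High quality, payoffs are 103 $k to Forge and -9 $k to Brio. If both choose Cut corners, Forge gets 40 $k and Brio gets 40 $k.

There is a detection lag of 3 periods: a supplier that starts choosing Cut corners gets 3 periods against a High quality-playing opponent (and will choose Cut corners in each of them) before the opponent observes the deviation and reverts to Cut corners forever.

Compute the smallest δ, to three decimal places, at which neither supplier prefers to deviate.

A deviator earns 103 for 3 periods, then 40 forever; cooperating earns 64 forever. Multiplying the IC by (1−δ):
64 ≥ 103(1−δ^3) + 40δ^3, so 63·δ^3 ≥ 39 and δ^3 ≥ 13/21.
δ ≥ (13/21)^(1/3) ≈ 0.852.

0.852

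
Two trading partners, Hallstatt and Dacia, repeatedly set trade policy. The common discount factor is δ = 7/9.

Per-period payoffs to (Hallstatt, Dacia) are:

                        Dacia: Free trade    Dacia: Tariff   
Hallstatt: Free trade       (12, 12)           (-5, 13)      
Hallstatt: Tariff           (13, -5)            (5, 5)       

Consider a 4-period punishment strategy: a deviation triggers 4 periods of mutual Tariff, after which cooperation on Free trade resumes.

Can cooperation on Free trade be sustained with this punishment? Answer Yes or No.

Yes

IC: δ+…+δ^4 ≥ (13−12)/(12−5) = 1/7.
At δ = 7/9: partial sum = 2.2192 ≥ 0.1429. Cooperation sustainable.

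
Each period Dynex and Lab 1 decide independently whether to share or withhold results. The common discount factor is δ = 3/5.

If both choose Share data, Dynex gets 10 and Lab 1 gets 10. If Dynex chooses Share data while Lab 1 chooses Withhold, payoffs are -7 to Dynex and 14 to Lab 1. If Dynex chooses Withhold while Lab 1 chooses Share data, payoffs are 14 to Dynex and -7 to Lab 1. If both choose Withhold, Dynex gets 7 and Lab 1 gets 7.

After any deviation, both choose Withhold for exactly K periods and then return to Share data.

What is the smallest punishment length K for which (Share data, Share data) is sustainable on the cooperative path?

5

Need Σ_{k=1}^{K} δ^k ≥ (14−10)/(10−7) = 1.3333 at δ = 3/5.
At K = 4 the sum is 1.3056 < 1.3333; at K = 5 it is 1.3834 ≥ 1.3333.
So the minimum punishment length is K = 5.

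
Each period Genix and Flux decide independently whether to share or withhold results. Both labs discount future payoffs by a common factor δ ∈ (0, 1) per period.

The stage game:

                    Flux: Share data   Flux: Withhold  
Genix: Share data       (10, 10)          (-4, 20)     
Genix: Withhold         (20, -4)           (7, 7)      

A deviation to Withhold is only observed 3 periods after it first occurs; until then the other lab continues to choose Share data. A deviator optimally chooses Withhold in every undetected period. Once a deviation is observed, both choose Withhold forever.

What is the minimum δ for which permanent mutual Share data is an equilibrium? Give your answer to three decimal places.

Deviating for the 3 undetected periods gains 20−10 = 10 per period over cooperation, then loses 10−7 = 3 per period forever once punishment starts.
Gain: 10(1 + δ + … + δ^2); loss: 3·δ^3/(1−δ).
No profitable deviation ⇔ 10(1−δ^3) ≤ 3·δ^3, i.e. δ^3 ≥ 10/(10+3) = 10/13.
Hence δ ≥ (10/13)^(1/3) ≈ 0.916.

0.916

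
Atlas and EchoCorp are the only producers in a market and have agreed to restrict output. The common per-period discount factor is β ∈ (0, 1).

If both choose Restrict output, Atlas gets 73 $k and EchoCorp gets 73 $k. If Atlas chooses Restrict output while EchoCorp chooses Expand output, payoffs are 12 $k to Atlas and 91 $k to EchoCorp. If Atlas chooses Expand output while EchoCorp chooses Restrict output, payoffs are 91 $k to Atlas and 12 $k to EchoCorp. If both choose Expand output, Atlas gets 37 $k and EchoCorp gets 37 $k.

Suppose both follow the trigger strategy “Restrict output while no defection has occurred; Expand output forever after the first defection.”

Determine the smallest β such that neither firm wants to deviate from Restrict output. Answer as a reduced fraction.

One-period gain from deviating is 91 − 73 = 18. The loss is 73 − 37 = 36 in every subsequent period, with present value 36·β/(1−β).
Deviation is unprofitable when 36·β/(1−β) ≥ 18, i.e. β/(1−β) ≥ 1/2.
Equivalently β ≥ 18/(18+36) = 1/3.

1/3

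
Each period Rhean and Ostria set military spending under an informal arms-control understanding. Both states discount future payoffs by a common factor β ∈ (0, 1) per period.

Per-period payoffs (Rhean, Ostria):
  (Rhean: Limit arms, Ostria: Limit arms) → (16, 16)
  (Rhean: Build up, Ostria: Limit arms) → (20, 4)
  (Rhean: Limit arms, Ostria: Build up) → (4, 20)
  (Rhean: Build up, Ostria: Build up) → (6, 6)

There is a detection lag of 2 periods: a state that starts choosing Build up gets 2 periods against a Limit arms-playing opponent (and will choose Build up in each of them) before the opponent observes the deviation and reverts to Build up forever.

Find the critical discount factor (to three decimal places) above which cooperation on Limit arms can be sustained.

0.535

A deviator earns 20 for 2 periods, then 6 forever; cooperating earns 16 forever. Multiplying the IC by (1−β):
16 ≥ 20(1−β^2) + 6β^2, so 14·β^2 ≥ 4 and β^2 ≥ 2/7.
β ≥ (2/7)^(1/2) ≈ 0.535.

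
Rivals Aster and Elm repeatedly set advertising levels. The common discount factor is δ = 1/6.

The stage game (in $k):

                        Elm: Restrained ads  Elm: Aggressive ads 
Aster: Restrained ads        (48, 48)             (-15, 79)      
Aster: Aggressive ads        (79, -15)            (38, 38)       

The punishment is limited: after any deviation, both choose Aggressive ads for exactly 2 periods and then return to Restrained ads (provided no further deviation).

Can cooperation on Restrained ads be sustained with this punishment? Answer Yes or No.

A one-shot deviation gives 79 now, then 38 for 2 periods, then back to 48.
Gain from deviating: (79−48) today; loss: (48−38) in each of the next 2 periods.
No-deviation condition: (48−38)(δ+…+δ^2) ≥ 79−48, i.e. δ+…+δ^2 ≥ 31/10.
At δ = 1/6: δ+…+δ^2 = 0.1944 < 3.1000.
So cooperation is not sustainable.

No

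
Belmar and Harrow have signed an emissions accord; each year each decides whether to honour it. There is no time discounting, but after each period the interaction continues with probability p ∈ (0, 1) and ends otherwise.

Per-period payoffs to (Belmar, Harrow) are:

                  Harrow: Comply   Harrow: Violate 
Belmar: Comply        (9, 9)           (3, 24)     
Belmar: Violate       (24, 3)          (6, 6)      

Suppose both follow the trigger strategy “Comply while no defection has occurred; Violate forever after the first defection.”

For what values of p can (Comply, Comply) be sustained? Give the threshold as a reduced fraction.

Expected cooperation value is 9 + p·9 + p²·9 + … = 9/(1−p); deviation gives 24 + p·6/(1−p).
9 ≥ 24(1−p) + 6p ⇒ 18p ≥ 15 ⇒ p ≥ 15/18 = 5/6.

5/6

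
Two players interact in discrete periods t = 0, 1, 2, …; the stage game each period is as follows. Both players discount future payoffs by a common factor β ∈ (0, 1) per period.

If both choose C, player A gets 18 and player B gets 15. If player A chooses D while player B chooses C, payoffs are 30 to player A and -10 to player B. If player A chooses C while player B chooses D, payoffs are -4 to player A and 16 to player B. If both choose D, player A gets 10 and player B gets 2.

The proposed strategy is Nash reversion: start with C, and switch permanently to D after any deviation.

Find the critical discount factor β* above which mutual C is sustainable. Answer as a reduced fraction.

3/5

player A's threshold: (30−18)/(30−10) = 3/5.
player B's threshold: (16−15)/(16−2) = 1/14.
3/5 > 1/14, so player A binds and β* = 3/5.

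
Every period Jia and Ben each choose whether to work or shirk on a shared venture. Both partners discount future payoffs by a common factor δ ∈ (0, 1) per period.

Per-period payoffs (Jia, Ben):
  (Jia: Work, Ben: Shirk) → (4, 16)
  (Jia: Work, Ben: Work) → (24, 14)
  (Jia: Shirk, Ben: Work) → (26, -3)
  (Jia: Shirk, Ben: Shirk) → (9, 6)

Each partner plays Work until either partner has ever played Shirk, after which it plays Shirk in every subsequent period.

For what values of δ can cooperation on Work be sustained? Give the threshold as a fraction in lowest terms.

Jia's threshold: (26−24)/(26−9) = 2/17.
Ben's threshold: (16−14)/(16−6) = 1/5.
2/17 < 1/5, so Ben binds and δ* = 1/5.

1/5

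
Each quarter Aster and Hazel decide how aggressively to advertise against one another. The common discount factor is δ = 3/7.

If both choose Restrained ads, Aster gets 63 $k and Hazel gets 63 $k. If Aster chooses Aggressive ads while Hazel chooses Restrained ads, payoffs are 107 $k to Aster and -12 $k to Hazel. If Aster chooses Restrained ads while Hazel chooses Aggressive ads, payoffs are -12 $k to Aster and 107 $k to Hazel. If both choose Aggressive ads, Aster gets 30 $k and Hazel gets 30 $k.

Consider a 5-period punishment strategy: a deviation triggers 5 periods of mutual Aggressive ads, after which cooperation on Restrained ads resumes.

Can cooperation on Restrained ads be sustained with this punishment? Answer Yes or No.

Comparing payoff streams over the 6 periods until play realigns: cooperate → 63(1+δ+…+δ^5); deviate → 107 + 30(δ+…+δ^5).
Cooperation is sustained iff (63−30)(δ+…+δ^5) ≥ 107−63.
δ+…+δ^5 = 3/7·(1−(3/7)^5)/(1−3/7) = 0.7392, and (107−63)/(63−30) = 1.3333.
0.7392 < 1.3333, so cooperation is not sustainable.

No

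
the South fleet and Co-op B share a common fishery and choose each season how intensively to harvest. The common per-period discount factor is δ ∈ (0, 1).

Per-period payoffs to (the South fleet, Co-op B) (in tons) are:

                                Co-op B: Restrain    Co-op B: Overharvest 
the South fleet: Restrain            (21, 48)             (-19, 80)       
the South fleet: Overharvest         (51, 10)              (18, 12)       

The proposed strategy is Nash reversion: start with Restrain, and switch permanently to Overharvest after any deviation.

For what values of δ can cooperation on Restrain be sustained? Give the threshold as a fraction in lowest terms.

10/11

the South fleet: cooperation gives 21 each period; deviation gives 51 once then 18 forever.
  21/(1−δ) ≥ 51 + 18δ/(1−δ) ⇒ δ ≥ 30/33 = 10/11.
Co-op B: cooperation gives 48 each period; deviation gives 80 once then 12 forever.
  δ ≥ 32/68 = 8/17.
Both must hold, so the binding constraint is the South fleet's: δ ≥ 10/11.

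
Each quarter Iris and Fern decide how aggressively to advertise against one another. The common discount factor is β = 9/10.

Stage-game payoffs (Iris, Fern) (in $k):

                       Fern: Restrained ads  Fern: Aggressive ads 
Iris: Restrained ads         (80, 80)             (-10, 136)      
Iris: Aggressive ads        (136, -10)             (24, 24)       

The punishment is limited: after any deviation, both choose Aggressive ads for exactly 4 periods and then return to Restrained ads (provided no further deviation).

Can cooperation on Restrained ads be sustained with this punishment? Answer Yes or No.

A one-shot deviation gives 136 now, then 24 for 4 periods, then back to 80.
Gain from deviating: (136−80) today; loss: (80−24) in each of the next 4 periods.
No-deviation condition: (80−24)(β+…+β^4) ≥ 136−80, i.e. β+…+β^4 ≥ 1.
At β = 9/10: β+…+β^4 = 3.0951 ≥ 1.0000.
So cooperation is sustainable.

Yes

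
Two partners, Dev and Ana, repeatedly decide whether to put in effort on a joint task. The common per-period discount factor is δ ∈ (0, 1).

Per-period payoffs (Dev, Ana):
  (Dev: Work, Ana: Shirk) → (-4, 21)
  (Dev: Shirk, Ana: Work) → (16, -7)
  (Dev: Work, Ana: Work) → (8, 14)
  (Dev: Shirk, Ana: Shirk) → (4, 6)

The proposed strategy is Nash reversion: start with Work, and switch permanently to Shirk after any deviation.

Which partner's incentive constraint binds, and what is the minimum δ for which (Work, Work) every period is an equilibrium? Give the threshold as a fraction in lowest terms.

Dev's threshold: (16−8)/(16−4) = 2/3.
Ana's threshold: (21−14)/(21−6) = 7/15.
2/3 > 7/15, so Dev binds and δ* = 2/3.

Dev; δ ≥ 2/3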